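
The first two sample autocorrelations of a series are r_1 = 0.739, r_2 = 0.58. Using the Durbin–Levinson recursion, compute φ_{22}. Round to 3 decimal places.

0.075

φ_{22} = (r_2 − r_1²) / (1 − r_1²)
r_1² = (0.739)² = 0.546121
Numerator = 0.58 − 0.5461 = 0.0339; denominator = 1 − 0.5461 = 0.4539
φ_{22} = 0.0339 / 0.4539 = 0.075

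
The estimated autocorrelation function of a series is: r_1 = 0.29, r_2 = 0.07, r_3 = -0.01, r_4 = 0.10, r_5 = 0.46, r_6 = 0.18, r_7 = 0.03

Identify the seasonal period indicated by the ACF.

The largest autocorrelation is r_5 = 0.46; the remaining lags stay at or below 0.29. The elevated value at lag 1 (0.29), dropping to 0.07 at lag 2, reflects decaying short-term dependence rather than seasonality.
The dominant spike at lag 5 indicates a seasonal period of 5.

5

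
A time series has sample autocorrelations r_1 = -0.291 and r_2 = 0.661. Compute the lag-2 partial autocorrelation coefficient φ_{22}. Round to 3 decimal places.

φ_{22} = (r_2 − r_1²) / (1 − r_1²)
r_1² = (-0.291)² = 0.084681
Numerator = 0.661 − 0.0847 = 0.5763; denominator = 1 − 0.0847 = 0.9153
φ_{22} = 0.5763 / 0.9153 = 0.630

0.630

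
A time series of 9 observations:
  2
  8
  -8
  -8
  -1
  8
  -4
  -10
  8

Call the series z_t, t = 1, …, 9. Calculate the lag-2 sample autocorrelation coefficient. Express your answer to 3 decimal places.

Mean z̄ = (2 + 8 − 8 − 8 − 1 + 8 − 4 − 10 + 8)/9 = -0.5556
Numerator Σ_{t=1}^{7}(z_t−z̄)(z_{t+2}−z̄) = -251.8395
Denominator Σ(z_t−z̄)² = 438.2222
r_2 = -251.8395 / 438.2222 = -0.575

-0.575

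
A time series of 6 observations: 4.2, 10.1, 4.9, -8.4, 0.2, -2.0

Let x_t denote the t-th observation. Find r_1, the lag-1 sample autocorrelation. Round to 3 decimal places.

Mean x̄ = (4.2 + 10.1 + 4.9 − 8.4 + 0.2 − 2.0)/6 = 1.5000
Deviations from mean: 2.7000, 8.6000, 3.4000, -9.9000, -1.3000, -3.5000
Σ(x_t−x̄)(x_{t+1}−x̄) = (23.2200) + (29.2400) + (-33.6600) + (12.8700) + (4.5500) = 36.2200
Denominator Σ(x_t−x̄)² = 204.7600
r_1 = 36.2200 / 204.7600 = 0.177

0.177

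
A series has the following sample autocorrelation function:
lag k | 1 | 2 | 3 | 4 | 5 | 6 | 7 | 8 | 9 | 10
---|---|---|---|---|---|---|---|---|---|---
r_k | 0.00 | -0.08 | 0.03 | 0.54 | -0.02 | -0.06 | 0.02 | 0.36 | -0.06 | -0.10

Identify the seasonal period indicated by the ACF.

4

The largest autocorrelation is r_4 = 0.54, with a weaker echo at lag 8 (0.36); the remaining lags stay at or below 0.03.
The dominant spike at lag 4 indicates a seasonal period of 4.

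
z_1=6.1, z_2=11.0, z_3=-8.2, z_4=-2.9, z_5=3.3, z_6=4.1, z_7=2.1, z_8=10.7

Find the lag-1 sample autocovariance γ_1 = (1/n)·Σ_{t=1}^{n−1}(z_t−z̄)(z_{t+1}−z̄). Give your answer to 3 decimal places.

Mean z̄ = (6.1 + 11.0 − 8.2 − 2.9 + 3.3 + 4.1 + 2.1 + 10.7)/8 = 3.2750
Deviations: 2.8250, 7.7250, -11.4750, -6.1750, 0.0250, 0.8250, -1.1750, 7.4250
Σ_{t=1}^{7}(z_t−z̄)(z_{t+1}−z̄) = -5.7906
γ_1 = -5.7906 / 8 = -0.724

-0.724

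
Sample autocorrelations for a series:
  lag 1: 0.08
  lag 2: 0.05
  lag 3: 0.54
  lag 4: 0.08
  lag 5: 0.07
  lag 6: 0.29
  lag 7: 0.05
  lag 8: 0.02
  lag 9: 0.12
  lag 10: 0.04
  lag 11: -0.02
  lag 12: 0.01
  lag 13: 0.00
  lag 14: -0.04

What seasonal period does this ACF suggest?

3

The largest autocorrelation is r_3 = 0.54, with a weaker echo at lag 6 (0.29); the remaining lags stay at or below 0.12.
The dominant spike at lag 3 indicates a seasonal period of 3.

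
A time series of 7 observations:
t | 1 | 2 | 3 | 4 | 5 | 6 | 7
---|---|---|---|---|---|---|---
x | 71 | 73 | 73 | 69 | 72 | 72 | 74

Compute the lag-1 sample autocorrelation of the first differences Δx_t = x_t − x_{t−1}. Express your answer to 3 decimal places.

-0.373

First differences Δx: 2, 0, -4, 3, 0, 2
Mean of differences = 0.5000
Numerator Σ(Δx_t−Δx̄)(Δx_{t+1}−Δx̄) = -11.7500
Denominator Σ(Δx_t−Δx̄)² = 31.5000
r_1(Δx) = -11.7500 / 31.5000 = -0.373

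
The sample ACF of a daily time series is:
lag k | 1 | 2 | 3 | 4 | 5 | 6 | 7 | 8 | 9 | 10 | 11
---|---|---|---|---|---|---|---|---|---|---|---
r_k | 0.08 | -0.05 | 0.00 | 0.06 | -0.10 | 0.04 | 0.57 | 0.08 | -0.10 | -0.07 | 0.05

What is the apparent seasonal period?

7

The largest autocorrelation is r_7 = 0.57; the remaining lags stay at or below 0.08.
The dominant spike at lag 7 indicates a seasonal period of 7.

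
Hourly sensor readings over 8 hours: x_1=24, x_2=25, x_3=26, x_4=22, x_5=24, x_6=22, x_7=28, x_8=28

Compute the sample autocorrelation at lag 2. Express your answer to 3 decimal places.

-0.149

Mean x̄ = (24 + 25 + 26 + 22 + 24 + 22 + 28 + 28)/8 = 24.8750
Deviations from mean: -0.8750, 0.1250, 1.1250, -2.8750, -0.8750, -2.8750, 3.1250, 3.1250
Numerator Σ_{t=1}^{6}(x_t−x̄)(x_{t+2}−x̄) = -5.7813
Denominator Σ(x_t−x̄)² = 38.8750
r_2 = -5.7813 / 38.8750 = -0.149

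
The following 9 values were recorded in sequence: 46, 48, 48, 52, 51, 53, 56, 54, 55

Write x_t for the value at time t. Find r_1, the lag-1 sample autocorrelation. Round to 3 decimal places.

0.578

Mean x̄ = (46 + 48 + 48 + 52 + 51 + 53 + 56 + 54 + 55)/9 = 51.4444
Numerator Σ_{t=1}^{8}(x_t−x̄)(x_{t+1}−x̄) = 55.5802
Denominator Σ(x_t−x̄)² = 96.2222
r_1 = 55.5802 / 96.2222 = 0.578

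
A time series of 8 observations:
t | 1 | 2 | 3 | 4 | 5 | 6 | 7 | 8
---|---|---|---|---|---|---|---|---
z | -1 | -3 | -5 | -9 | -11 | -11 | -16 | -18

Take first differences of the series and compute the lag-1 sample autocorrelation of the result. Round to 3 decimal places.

-0.475

First differences Δz: -2, -2, -4, -2, 0, -5, -2
Mean of differences = -2.4286
Numerator Σ(Δz_t−Δz̄)(Δz_{t+1}−Δz̄) = -7.4694
Denominator Σ(Δz_t−Δz̄)² = 15.7143
r_1(Δz) = -7.4694 / 15.7143 = -0.475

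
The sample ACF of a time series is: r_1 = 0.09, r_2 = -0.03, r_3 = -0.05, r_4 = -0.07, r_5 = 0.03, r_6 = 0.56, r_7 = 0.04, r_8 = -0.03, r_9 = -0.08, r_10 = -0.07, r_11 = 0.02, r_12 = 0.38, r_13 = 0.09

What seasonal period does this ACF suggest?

6

The largest autocorrelation is r_6 = 0.56, with a weaker echo at lag 12 (0.38); the remaining lags stay at or below 0.09.
The dominant spike at lag 6 indicates a seasonal period of 6.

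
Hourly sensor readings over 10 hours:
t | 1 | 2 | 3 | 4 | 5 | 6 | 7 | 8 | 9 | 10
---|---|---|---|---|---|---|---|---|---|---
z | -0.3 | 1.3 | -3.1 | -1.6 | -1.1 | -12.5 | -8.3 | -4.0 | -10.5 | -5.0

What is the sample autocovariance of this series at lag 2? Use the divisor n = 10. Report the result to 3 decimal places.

0.985

Mean z̄ = (-0.3 + 1.3 − 3.1 − 1.6 − 1.1 − 12.5 − 8.3 − 4.0 − 10.5 − 5.0)/10 = -4.5100
Σ_{t=1}^{8}(z_t−z̄)(z_{t+2}−z̄) = 9.8538
γ_2 = 9.8538 / 10 = 0.985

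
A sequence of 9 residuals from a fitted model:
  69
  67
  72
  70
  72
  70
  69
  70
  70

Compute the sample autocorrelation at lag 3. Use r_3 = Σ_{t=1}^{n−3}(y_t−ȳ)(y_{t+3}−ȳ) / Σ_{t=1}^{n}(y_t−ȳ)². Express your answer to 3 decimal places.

-0.308

Mean ȳ = (69 + 67 + 72 + 70 + 72 + 70 + 69 + 70 + 70)/9 = 69.8889
Numerator Σ_{t=1}^{6}(y_t−ȳ)(y_{t+3}−ȳ) = -5.8148
Denominator Σ(y_t−ȳ)² = 18.8889
r_3 = -5.8148 / 18.8889 = -0.308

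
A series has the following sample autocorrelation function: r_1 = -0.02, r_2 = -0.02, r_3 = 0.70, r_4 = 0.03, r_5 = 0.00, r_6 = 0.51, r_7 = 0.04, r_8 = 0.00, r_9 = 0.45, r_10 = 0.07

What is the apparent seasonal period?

3

The largest autocorrelation is r_3 = 0.70, with weaker echoes at lags 6 (0.51) and 9 (0.45); the remaining lags stay at or below 0.07.
The dominant spike at lag 3 indicates a seasonal period of 3.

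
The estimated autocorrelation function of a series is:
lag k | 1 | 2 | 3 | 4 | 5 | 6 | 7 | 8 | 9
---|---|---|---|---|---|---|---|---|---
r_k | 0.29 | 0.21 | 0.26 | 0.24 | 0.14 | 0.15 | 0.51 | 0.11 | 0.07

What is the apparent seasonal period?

The largest autocorrelation is r_7 = 0.51; the remaining lags stay at or below 0.29. The elevated value at lag 1 (0.29), dropping to 0.21 at lag 2, reflects decaying short-term dependence rather than seasonality.
The dominant spike at lag 7 indicates a seasonal period of 7.

7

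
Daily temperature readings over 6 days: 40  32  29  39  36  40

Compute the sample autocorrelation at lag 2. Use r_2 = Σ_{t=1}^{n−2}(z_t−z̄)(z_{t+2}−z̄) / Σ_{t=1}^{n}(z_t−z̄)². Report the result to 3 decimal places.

-0.264

Mean z̄ = (40 + 32 + 29 + 39 + 36 + 40)/6 = 36.0000
Deviations from mean: 4.0000, -4.0000, -7.0000, 3.0000, 0.0000, 4.0000
Σ(z_t−z̄)(z_{t+2}−z̄) = (-28.0000) + (-12.0000) + (0.0000) + (12.0000) = -28.0000
Denominator Σ(z_t−z̄)² = 106.0000
r_2 = -28.0000 / 106.0000 = -0.264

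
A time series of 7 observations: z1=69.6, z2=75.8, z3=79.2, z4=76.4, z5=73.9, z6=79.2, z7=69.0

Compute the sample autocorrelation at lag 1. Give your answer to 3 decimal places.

-0.231

Mean z̄ = (69.6 + 75.8 + 79.2 + 76.4 + 73.9 + 79.2 + 69.0)/7 = 74.7286
Deviations from mean: -5.1286, 1.0714, 4.4714, 1.6714, -0.8286, 4.4714, -5.7286
Numerator Σ_{t=1}^{6}(z_t−z̄)(z_{t+1}−z̄) = -23.9351
Denominator Σ(z_t−z̄)² = 103.7343
r_1 = -23.9351 / 103.7343 = -0.231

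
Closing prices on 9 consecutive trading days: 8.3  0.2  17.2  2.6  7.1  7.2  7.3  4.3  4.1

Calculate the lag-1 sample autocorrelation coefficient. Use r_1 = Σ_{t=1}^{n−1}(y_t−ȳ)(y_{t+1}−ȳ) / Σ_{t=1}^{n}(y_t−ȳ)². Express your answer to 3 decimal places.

Mean ȳ = (8.3 + 0.2 + 17.2 + 2.6 + 7.1 + 7.2 + 7.3 + 4.3 + 4.1)/9 = 6.4778
Numerator Σ_{t=1}^{8}(y_t−ȳ)(y_{t+1}−ȳ) = -118.3116
Denominator Σ(y_t−ȳ)² = 184.7156
r_1 = -118.3116 / 184.7156 = -0.641

-0.641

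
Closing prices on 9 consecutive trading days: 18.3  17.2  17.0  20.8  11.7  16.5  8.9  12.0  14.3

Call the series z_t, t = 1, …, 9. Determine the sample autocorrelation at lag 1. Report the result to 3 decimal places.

Mean z̄ = (18.3 + 17.2 + 17.0 + 20.8 + 11.7 + 16.5 + 8.9 + 12.0 + 14.3)/9 = 15.1889
Numerator Σ_{t=1}^{8}(z_t−z̄)(z_{t+1}−z̄) = 10.5543
Denominator Σ(z_t−z̄)² = 112.8889
r_1 = 10.5543 / 112.8889 = 0.093

0.093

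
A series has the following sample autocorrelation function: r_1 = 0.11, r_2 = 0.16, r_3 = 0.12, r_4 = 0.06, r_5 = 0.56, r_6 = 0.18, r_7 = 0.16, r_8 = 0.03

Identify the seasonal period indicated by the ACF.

The largest autocorrelation is r_5 = 0.56; the remaining lags stay at or below 0.18.
The dominant spike at lag 5 indicates a seasonal period of 5.

5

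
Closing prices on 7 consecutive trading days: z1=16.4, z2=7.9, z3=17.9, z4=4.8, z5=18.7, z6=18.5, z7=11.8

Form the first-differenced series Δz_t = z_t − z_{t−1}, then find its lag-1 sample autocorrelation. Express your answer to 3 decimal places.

-0.678

First differences Δz: -8.5, 10.0, -13.1, 13.9, -0.2, -6.7
Mean of differences = -0.7667
Numerator Σ(Δz_t−Δz̄)(Δz_{t+1}−Δz̄) = -391.9911
Denominator Σ(Δz_t−Δz̄)² = 578.4733
r_1(Δz) = -391.9911 / 578.4733 = -0.678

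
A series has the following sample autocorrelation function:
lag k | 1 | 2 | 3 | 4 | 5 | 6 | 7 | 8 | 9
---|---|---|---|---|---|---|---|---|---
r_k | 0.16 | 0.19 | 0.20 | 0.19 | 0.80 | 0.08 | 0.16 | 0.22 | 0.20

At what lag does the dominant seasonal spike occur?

5

The largest autocorrelation is r_5 = 0.80; the remaining lags stay at or below 0.22.
The dominant spike at lag 5 indicates a seasonal period of 5.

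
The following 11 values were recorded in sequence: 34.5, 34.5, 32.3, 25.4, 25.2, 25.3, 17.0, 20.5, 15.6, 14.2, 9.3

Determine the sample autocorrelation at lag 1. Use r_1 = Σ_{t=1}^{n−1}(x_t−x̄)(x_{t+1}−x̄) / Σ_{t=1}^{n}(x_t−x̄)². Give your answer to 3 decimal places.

0.654

Mean x̄ = (34.5 + 34.5 + 32.3 + 25.4 + 25.2 + 25.3 + 17.0 + 20.5 + 15.6 + 14.2 + 9.3)/11 = 23.0727
Numerator Σ_{t=1}^{10}(x_t−x̄)(x_{t+1}−x̄) = 477.0165
Denominator Σ(x_t−x̄)² = 728.9618
r_1 = 477.0165 / 728.9618 = 0.654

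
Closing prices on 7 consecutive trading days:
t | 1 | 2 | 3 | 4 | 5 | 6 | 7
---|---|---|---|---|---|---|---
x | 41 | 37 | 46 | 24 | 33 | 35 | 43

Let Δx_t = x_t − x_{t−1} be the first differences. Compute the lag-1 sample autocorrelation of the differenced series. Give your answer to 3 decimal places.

First differences Δx: -4, 9, -22, 9, 2, 8
Mean of differences = 0.3333
Numerator Σ(Δx_t−Δx̄)(Δx_{t+1}−Δx̄) = -397.4444
Denominator Σ(Δx_t−Δx̄)² = 729.3333
r_1(Δx) = -397.4444 / 729.3333 = -0.545

-0.545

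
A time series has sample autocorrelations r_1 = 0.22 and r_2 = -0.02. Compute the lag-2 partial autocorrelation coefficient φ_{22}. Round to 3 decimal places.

φ_{22} = (r_2 − r_1²) / (1 − r_1²)
r_1² = (0.22)² = 0.0484
Numerator = -0.02 − 0.0484 = -0.0684; denominator = 1 − 0.0484 = 0.9516
φ_{22} = -0.0684 / 0.9516 = -0.072

-0.072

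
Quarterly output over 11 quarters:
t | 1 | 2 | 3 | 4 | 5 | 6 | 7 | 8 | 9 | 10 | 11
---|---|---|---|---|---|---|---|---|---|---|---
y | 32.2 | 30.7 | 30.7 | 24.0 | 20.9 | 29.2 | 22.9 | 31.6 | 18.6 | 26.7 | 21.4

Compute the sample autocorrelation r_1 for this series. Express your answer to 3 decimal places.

Mean ȳ = (32.2 + 30.7 + 30.7 + 24.0 + 20.9 + 29.2 + 22.9 + 31.6 + 18.6 + 26.7 + 21.4)/11 = 26.2636
Numerator Σ_{t=1}^{10}(y_t−ȳ)(y_{t+1}−ȳ) = -41.8222
Denominator Σ(y_t−ȳ)² = 239.4855
r_1 = -41.8222 / 239.4855 = -0.175

-0.175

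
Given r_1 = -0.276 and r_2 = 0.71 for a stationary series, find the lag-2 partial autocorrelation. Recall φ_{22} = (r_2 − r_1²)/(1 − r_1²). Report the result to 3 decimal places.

φ_{22} = (r_2 − r_1²) / (1 − r_1²)
r_1² = (-0.276)² = 0.076176
Numerator = 0.71 − 0.0762 = 0.6338; denominator = 1 − 0.0762 = 0.9238
φ_{22} = 0.6338 / 0.9238 = 0.686

0.686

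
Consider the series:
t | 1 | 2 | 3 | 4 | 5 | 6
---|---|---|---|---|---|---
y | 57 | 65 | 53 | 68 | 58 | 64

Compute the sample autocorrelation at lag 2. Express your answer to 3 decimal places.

Mean ȳ = (57 + 65 + 53 + 68 + 58 + 64)/6 = 60.8333
Deviations from mean: -3.8333, 4.1667, -7.8333, 7.1667, -2.8333, 3.1667
Numerator Σ_{t=1}^{4}(y_t−ȳ)(y_{t+2}−ȳ) = 104.7778
Denominator Σ(y_t−ȳ)² = 162.8333
r_2 = 104.7778 / 162.8333 = 0.643

0.643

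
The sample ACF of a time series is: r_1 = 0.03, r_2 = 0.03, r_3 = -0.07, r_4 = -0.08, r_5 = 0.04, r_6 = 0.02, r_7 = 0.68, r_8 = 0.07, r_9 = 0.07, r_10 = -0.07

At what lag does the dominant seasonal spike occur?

7

The largest autocorrelation is r_7 = 0.68; the remaining lags stay at or below 0.07.
The dominant spike at lag 7 indicates a seasonal period of 7.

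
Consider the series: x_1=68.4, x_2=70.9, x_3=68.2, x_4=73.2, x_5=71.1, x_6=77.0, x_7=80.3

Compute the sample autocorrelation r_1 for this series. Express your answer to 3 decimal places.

Mean x̄ = (68.4 + 70.9 + 68.2 + 73.2 + 71.1 + 77.0 + 80.3)/7 = 72.7286
Deviations from mean: -4.3286, -1.8286, -4.5286, 0.4714, -1.6286, 4.2714, 7.5714
Numerator Σ_{t=1}^{6}(x_t−x̄)(x_{t+1}−x̄) = 38.6778
Denominator Σ(x_t−x̄)² = 121.0343
r_1 = 38.6778 / 121.0343 = 0.320

0.320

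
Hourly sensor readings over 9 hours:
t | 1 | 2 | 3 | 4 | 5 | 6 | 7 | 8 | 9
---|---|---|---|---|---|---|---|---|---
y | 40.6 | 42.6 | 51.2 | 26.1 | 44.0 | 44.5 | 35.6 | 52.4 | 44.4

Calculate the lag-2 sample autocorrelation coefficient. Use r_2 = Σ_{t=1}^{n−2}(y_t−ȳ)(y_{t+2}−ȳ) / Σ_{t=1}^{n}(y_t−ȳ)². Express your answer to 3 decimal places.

Mean ȳ = (40.6 + 42.6 + 51.2 + 26.1 + 44.0 + 44.5 + 35.6 + 52.4 + 44.4)/9 = 42.3778
Numerator Σ_{t=1}^{7}(y_t−ȳ)(y_{t+2}−ȳ) = -42.9665
Denominator Σ(y_t−ȳ)² = 503.6156
r_2 = -42.9665 / 503.6156 = -0.085

-0.085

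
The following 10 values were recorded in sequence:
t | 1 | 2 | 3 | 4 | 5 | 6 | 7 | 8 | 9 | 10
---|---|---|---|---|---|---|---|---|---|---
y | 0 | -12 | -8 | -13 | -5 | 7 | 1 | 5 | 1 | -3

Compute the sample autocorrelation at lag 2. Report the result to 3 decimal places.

Mean ȳ = (0 − 12 − 8 − 13 − 5 + 7 + 1 + 5 + 1 − 3)/10 = -2.7000
Numerator Σ_{t=1}^{8}(y_t−ȳ)(y_{t+2}−ȳ) = 71.3200
Denominator Σ(y_t−ȳ)² = 414.1000
r_2 = 71.3200 / 414.1000 = 0.172

0.172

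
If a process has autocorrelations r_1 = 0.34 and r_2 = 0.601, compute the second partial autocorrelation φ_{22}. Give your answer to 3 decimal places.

φ_{22} = (r_2 − r_1²) / (1 − r_1²)
r_1² = (0.34)² = 0.1156
Numerator = 0.601 − 0.1156 = 0.4854; denominator = 1 − 0.1156 = 0.8844
φ_{22} = 0.4854 / 0.8844 = 0.549

0.549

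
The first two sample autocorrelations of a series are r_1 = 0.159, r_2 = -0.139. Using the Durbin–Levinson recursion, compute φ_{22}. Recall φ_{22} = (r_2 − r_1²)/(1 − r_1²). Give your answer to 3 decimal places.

φ_{22} = (r_2 − r_1²) / (1 − r_1²)
r_1² = (0.159)² = 0.025281
Numerator = -0.139 − 0.0253 = -0.1643; denominator = 1 − 0.0253 = 0.9747
φ_{22} = -0.1643 / 0.9747 = -0.169

-0.169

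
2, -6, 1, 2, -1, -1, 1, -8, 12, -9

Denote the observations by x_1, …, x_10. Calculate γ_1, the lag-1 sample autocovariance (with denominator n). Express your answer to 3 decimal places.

Mean x̄ = (2 − 6 + 1 + 2 − 1 − 1 + 1 − 8 + 12 − 9)/10 = -0.7000
Σ_{t=1}^{9}(x_t−x̄)(x_{t+1}−x̄) = -230.4900
γ_1 = -230.4900 / 10 = -23.049

-23.049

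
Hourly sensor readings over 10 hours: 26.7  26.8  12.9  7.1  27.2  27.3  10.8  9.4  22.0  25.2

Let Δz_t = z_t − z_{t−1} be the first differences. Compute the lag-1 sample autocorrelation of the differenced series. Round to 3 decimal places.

First differences Δz: 0.1, -13.9, -5.8, 20.1, 0.1, -16.5, -1.4, 12.6, 3.2
Mean of differences = -0.1667
Numerator Σ(Δz_t−Δz̄)(Δz_{t+1}−Δz̄) = 7.9622
Denominator Σ(Δz_t−Δz̄)² = 1073.8400
r_1(Δz) = 7.9622 / 1073.8400 = 0.007

0.007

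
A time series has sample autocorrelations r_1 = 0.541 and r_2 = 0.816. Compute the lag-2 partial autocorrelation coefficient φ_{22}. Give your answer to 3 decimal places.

0.740

φ_{22} = (r_2 − r_1²) / (1 − r_1²)
r_1² = (0.541)² = 0.292681
Numerator = 0.816 − 0.2927 = 0.5233; denominator = 1 − 0.2927 = 0.7073
φ_{22} = 0.5233 / 0.7073 = 0.740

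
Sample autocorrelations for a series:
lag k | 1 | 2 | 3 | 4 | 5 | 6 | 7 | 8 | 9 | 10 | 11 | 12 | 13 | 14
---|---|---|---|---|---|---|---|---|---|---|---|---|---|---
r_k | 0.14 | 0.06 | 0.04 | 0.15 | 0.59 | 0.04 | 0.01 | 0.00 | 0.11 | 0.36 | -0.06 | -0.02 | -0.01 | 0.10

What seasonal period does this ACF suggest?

The largest autocorrelation is r_5 = 0.59, with a weaker echo at lag 10 (0.36); the remaining lags stay at or below 0.15.
The dominant spike at lag 5 indicates a seasonal period of 5.

5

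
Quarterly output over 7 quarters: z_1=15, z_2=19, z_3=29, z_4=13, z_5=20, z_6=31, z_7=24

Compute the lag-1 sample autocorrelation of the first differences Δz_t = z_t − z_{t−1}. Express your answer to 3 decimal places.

First differences Δz: 4, 10, -16, 7, 11, -7
Mean of differences = 1.5000
Numerator Σ(Δz_t−Δz̄)(Δz_{t+1}−Δz̄) = -252.2500
Denominator Σ(Δz_t−Δz̄)² = 577.5000
r_1(Δz) = -252.2500 / 577.5000 = -0.437

-0.437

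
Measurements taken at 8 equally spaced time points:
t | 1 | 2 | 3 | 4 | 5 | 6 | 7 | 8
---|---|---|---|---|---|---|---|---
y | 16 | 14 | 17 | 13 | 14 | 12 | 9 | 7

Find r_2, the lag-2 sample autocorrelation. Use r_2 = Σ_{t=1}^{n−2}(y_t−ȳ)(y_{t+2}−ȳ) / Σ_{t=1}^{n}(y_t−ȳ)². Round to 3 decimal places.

0.237

Mean ȳ = (16 + 14 + 17 + 13 + 14 + 12 + 9 + 7)/8 = 12.7500
Deviations from mean: 3.2500, 1.2500, 4.2500, 0.2500, 1.2500, -0.7500, -3.7500, -5.7500
Σ(y_t−ȳ)(y_{t+2}−ȳ) = (13.8125) + (0.3125) + (5.3125) + (-0.1875) + (-4.6875) + (4.3125) = 18.8750
Denominator Σ(y_t−ȳ)² = 79.5000
r_2 = 18.8750 / 79.5000 = 0.237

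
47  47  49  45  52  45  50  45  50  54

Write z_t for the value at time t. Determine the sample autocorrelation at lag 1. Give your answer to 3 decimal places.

-0.371

Mean z̄ = (47 + 47 + 49 + 45 + 52 + 45 + 50 + 45 + 50 + 54)/10 = 48.4000
Numerator Σ_{t=1}^{9}(z_t−z̄)(z_{t+1}−z̄) = -32.7600
Denominator Σ(z_t−z̄)² = 88.4000
r_1 = -32.7600 / 88.4000 = -0.371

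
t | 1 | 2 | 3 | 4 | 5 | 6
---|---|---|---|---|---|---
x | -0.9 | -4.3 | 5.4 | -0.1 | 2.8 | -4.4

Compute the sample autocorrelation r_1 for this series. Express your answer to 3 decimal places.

-0.420

Mean x̄ = (-0.9 − 4.3 + 5.4 − 0.1 + 2.8 − 4.4)/6 = -0.2500
Deviations from mean: -0.6500, -4.0500, 5.6500, 0.1500, 3.0500, -4.1500
Numerator Σ_{t=1}^{5}(x_t−x̄)(x_{t+1}−x̄) = -31.6025
Denominator Σ(x_t−x̄)² = 75.2950
r_1 = -31.6025 / 75.2950 = -0.420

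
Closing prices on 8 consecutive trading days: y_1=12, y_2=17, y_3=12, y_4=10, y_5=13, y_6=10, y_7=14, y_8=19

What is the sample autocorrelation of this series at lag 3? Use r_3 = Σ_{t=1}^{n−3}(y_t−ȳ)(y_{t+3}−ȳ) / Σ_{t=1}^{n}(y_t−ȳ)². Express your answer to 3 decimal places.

0.052

Mean ȳ = (12 + 17 + 12 + 10 + 13 + 10 + 14 + 19)/8 = 13.3750
Σ(y_t−ȳ)(y_{t+3}−ȳ) = (4.6406) + (-1.3594) + (4.6406) + (-2.1094) + (-2.1094) = 3.7031
Denominator Σ(y_t−ȳ)² = 71.8750
r_3 = 3.7031 / 71.8750 = 0.052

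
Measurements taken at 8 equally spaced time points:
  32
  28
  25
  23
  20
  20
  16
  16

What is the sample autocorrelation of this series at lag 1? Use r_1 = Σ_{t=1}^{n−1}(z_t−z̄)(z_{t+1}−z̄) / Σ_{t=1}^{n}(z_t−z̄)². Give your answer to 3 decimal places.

0.584

Mean z̄ = (32 + 28 + 25 + 23 + 20 + 20 + 16 + 16)/8 = 22.5000
Deviations from mean: 9.5000, 5.5000, 2.5000, 0.5000, -2.5000, -2.5000, -6.5000, -6.5000
Σ(z_t−z̄)(z_{t+1}−z̄) = (52.2500) + (13.7500) + (1.2500) + (-1.2500) + (6.2500) + (16.2500) + (42.2500) = 130.7500
Denominator Σ(z_t−z̄)² = 224.0000
r_1 = 130.7500 / 224.0000 = 0.584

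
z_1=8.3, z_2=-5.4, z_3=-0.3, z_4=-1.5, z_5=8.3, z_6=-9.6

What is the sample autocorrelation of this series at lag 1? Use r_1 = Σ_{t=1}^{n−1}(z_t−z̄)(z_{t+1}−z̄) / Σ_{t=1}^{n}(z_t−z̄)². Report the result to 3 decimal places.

Mean z̄ = (8.3 − 5.4 − 0.3 − 1.5 + 8.3 − 9.6)/6 = -0.0333
Numerator Σ_{t=1}^{5}(z_t−z̄)(z_{t+1}−z̄) = -134.8444
Denominator Σ(z_t−z̄)² = 261.4333
r_1 = -134.8444 / 261.4333 = -0.516

-0.516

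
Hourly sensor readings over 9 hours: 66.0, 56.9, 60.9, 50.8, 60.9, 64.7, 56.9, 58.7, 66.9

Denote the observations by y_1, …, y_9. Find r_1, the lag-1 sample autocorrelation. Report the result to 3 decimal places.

-0.237

Mean ȳ = (66.0 + 56.9 + 60.9 + 50.8 + 60.9 + 64.7 + 56.9 + 58.7 + 66.9)/9 = 60.3000
Numerator Σ_{t=1}^{8}(y_t−ȳ)(y_{t+1}−ȳ) = -50.2600
Denominator Σ(y_t−ȳ)² = 212.0600
r_1 = -50.2600 / 212.0600 = -0.237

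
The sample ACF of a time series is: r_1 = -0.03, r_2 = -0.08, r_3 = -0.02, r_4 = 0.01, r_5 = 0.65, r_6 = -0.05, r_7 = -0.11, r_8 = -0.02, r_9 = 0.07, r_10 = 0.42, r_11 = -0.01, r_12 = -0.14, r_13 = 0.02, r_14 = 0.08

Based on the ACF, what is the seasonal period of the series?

The largest autocorrelation is r_5 = 0.65, with a weaker echo at lag 10 (0.42); the remaining lags stay at or below 0.08.
The dominant spike at lag 5 indicates a seasonal period of 5.

5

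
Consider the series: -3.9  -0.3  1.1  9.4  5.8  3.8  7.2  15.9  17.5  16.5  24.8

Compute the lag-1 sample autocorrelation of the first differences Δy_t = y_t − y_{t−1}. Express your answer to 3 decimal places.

-0.200

First differences Δy: 3.6, 1.4, 8.3, -3.6, -2.0, 3.4, 8.7, 1.6, -1.0, 8.3
Mean of differences = 2.8700
Numerator Σ(Δy_t−Δȳ)(Δy_{t+1}−Δȳ) = -35.6729
Denominator Σ(Δy_t−Δȳ)² = 178.1010
r_1(Δy) = -35.6729 / 178.1010 = -0.200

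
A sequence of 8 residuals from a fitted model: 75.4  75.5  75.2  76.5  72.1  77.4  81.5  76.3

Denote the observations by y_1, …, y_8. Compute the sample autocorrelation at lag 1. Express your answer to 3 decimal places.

Mean ȳ = (75.4 + 75.5 + 75.2 + 76.5 + 72.1 + 77.4 + 81.5 + 76.3)/8 = 76.2375
Deviations from mean: -0.8375, -0.7375, -1.0375, 0.2625, -4.1375, 1.1625, 5.2625, 0.0625
Numerator Σ_{t=1}^{7}(y_t−ȳ)(y_{t+1}−ȳ) = 1.6611
Denominator Σ(y_t−ȳ)² = 48.5588
r_1 = 1.6611 / 48.5588 = 0.034

0.034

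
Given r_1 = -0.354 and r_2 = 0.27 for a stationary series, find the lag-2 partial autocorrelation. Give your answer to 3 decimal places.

φ_{22} = (r_2 − r_1²) / (1 − r_1²)
r_1² = (-0.354)² = 0.125316
Numerator = 0.27 − 0.1253 = 0.1447; denominator = 1 − 0.1253 = 0.8747
φ_{22} = 0.1447 / 0.8747 = 0.165

0.165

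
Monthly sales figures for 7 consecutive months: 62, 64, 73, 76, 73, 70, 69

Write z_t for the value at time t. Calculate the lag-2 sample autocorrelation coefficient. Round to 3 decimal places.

Mean z̄ = (62 + 64 + 73 + 76 + 73 + 70 + 69)/7 = 69.5714
Deviations from mean: -7.5714, -5.5714, 3.4286, 6.4286, 3.4286, 0.4286, -0.5714
Σ(z_t−z̄)(z_{t+2}−z̄) = (-25.9592) + (-35.8163) + (11.7551) + (2.7551) + (-1.9592) = -49.2245
Denominator Σ(z_t−z̄)² = 153.7143
r_2 = -49.2245 / 153.7143 = -0.320

-0.320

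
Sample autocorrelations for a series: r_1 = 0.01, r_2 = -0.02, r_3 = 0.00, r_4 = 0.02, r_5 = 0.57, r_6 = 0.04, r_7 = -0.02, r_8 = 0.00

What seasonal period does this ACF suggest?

5

The largest autocorrelation is r_5 = 0.57; the remaining lags stay at or below 0.04.
The dominant spike at lag 5 indicates a seasonal period of 5.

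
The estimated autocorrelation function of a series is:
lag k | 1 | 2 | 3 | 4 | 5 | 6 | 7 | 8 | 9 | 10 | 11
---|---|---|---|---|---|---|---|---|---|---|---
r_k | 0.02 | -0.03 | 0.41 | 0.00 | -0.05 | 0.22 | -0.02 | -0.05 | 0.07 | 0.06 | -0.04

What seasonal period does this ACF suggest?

The largest autocorrelation is r_3 = 0.41, with a weaker echo at lag 6 (0.22); the remaining lags stay at or below 0.07.
The dominant spike at lag 3 indicates a seasonal period of 3.

3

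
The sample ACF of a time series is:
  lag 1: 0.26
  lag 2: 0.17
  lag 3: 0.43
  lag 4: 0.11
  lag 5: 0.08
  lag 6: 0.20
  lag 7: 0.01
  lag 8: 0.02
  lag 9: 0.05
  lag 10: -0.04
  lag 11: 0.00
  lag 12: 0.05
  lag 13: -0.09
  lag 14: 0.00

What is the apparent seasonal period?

3

The largest autocorrelation is r_3 = 0.43; the remaining lags stay at or below 0.26. The elevated value at lag 1 (0.26), dropping to 0.17 at lag 2, reflects decaying short-term dependence rather than seasonality.
The dominant spike at lag 3 indicates a seasonal period of 3.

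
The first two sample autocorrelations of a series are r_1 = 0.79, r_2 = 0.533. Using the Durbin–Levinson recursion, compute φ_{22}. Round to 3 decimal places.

φ_{22} = (r_2 − r_1²) / (1 − r_1²)
r_1² = (0.79)² = 0.6241
Numerator = 0.533 − 0.6241 = -0.0911; denominator = 1 − 0.6241 = 0.3759
φ_{22} = -0.0911 / 0.3759 = -0.242

-0.242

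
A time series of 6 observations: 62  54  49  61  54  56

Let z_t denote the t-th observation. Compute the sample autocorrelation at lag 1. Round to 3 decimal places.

Mean z̄ = (62 + 54 + 49 + 61 + 54 + 56)/6 = 56.0000
Σ(z_t−z̄)(z_{t+1}−z̄) = (-12.0000) + (14.0000) + (-35.0000) + (-10.0000) + (0.0000) = -43.0000
Denominator Σ(z_t−z̄)² = 118.0000
r_1 = -43.0000 / 118.0000 = -0.364

-0.364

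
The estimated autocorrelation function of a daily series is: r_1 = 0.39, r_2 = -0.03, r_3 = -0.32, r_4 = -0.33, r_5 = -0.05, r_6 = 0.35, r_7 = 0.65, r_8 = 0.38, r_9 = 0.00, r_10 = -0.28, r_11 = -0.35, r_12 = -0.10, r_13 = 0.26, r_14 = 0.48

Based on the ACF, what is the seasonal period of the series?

7

The largest autocorrelation is r_7 = 0.65, with a weaker echo at lag 14 (0.48); the remaining lags stay at or below 0.39.
The dominant spike at lag 7 indicates a seasonal period of 7.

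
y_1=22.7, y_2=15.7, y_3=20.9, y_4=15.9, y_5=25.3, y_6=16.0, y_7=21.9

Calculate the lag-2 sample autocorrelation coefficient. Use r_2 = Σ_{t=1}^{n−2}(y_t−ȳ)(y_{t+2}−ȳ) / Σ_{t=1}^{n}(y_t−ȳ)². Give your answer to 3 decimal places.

0.570

Mean ȳ = (22.7 + 15.7 + 20.9 + 15.9 + 25.3 + 16.0 + 21.9)/7 = 19.7714
Deviations from mean: 2.9286, -4.0714, 1.1286, -3.8714, 5.5286, -3.7714, 2.1286
Σ(y_t−ȳ)(y_{t+2}−ȳ) = (3.3051) + (15.7622) + (6.2394) + (14.6008) + (11.7680) = 51.6755
Denominator Σ(y_t−ȳ)² = 90.7343
r_2 = 51.6755 / 90.7343 = 0.570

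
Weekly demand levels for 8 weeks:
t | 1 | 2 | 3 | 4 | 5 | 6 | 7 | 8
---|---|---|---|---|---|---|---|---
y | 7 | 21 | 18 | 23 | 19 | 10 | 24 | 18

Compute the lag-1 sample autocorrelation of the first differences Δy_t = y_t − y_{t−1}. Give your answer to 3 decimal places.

First differences Δy: 14, -3, 5, -4, -9, 14, -6
Mean of differences = 1.5714
Numerator Σ(Δy_t−Δȳ)(Δy_{t+1}−Δȳ) = -258.1837
Denominator Σ(Δy_t−Δȳ)² = 541.7143
r_1(Δy) = -258.1837 / 541.7143 = -0.477

-0.477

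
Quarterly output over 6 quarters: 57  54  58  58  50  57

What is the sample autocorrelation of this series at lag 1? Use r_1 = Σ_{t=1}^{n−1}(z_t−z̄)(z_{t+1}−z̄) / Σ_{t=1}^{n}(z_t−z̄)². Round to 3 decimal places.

-0.435

Mean z̄ = (57 + 54 + 58 + 58 + 50 + 57)/6 = 55.6667
Numerator Σ_{t=1}^{5}(z_t−z̄)(z_{t+1}−z̄) = -21.4444
Denominator Σ(z_t−z̄)² = 49.3333
r_1 = -21.4444 / 49.3333 = -0.435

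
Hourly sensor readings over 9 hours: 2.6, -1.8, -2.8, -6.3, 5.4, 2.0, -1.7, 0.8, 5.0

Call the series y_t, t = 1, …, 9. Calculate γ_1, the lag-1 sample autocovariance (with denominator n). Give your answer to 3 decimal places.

Mean ȳ = (2.6 − 1.8 − 2.8 − 6.3 + 5.4 + 2.0 − 1.7 + 0.8 + 5.0)/9 = 0.3556
Σ_{t=1}^{8}(y_t−ȳ)(y_{t+1}−ȳ) = -4.5420
γ_1 = -4.5420 / 9 = -0.505

-0.505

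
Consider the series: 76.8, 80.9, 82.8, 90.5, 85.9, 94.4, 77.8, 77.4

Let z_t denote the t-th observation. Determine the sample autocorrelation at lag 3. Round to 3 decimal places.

-0.385

Mean z̄ = (76.8 + 80.9 + 82.8 + 90.5 + 85.9 + 94.4 + 77.8 + 77.4)/8 = 83.3125
Deviations from mean: -6.5125, -2.4125, -0.5125, 7.1875, 2.5875, 11.0875, -5.5125, -5.9125
Σ(z_t−z̄)(z_{t+3}−z̄) = (-46.8086) + (-6.2423) + (-5.6823) + (-39.6211) + (-15.2986) = -113.6530
Denominator Σ(z_t−z̄)² = 295.1288
r_3 = -113.6530 / 295.1288 = -0.385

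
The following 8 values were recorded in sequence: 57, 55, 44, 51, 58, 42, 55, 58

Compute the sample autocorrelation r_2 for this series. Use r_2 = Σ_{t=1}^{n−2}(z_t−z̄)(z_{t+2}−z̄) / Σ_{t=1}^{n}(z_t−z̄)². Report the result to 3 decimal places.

Mean z̄ = (57 + 55 + 44 + 51 + 58 + 42 + 55 + 58)/8 = 52.5000
Deviations from mean: 4.5000, 2.5000, -8.5000, -1.5000, 5.5000, -10.5000, 2.5000, 5.5000
Numerator Σ_{t=1}^{6}(z_t−z̄)(z_{t+2}−z̄) = -117.0000
Denominator Σ(z_t−z̄)² = 278.0000
r_2 = -117.0000 / 278.0000 = -0.421

-0.421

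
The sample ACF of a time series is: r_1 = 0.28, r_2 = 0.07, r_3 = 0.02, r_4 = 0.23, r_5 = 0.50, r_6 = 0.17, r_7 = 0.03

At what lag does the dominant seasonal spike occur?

The largest autocorrelation is r_5 = 0.50; the remaining lags stay at or below 0.28. The elevated value at lag 1 (0.28), dropping to 0.07 at lag 2, reflects decaying short-term dependence rather than seasonality.
The dominant spike at lag 5 indicates a seasonal period of 5.

5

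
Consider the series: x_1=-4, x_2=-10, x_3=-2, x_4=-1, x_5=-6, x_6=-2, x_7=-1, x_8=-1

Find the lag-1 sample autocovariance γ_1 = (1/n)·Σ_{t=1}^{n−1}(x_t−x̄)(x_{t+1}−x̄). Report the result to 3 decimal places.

Mean x̄ = (-4 − 10 − 2 − 1 − 6 − 2 − 1 − 1)/8 = -3.3750
Deviations: -0.6250, -6.6250, 1.3750, 2.3750, -2.6250, 1.3750, 2.3750, 2.3750
Σ_{t=1}^{7}(x_t−x̄)(x_{t+1}−x̄) = -2.6406
γ_1 = -2.6406 / 8 = -0.330

-0.330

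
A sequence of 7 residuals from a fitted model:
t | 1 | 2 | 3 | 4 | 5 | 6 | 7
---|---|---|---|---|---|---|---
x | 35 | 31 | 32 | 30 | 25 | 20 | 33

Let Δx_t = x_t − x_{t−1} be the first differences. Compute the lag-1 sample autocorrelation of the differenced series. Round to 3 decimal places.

First differences Δx: -4, 1, -2, -5, -5, 13
Mean of differences = -0.3333
Numerator Σ(Δx_t−Δx̄)(Δx_{t+1}−Δx̄) = -39.7778
Denominator Σ(Δx_t−Δx̄)² = 239.3333
r_1(Δx) = -39.7778 / 239.3333 = -0.166

-0.166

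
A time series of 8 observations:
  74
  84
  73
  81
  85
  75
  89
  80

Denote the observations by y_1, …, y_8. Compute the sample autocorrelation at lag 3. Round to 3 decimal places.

0.246

Mean ȳ = (74 + 84 + 73 + 81 + 85 + 75 + 89 + 80)/8 = 80.1250
Deviations from mean: -6.1250, 3.8750, -7.1250, 0.8750, 4.8750, -5.1250, 8.8750, -0.1250
Numerator Σ_{t=1}^{5}(y_t−ȳ)(y_{t+3}−ȳ) = 57.2031
Denominator Σ(y_t−ȳ)² = 232.8750
r_3 = 57.2031 / 232.8750 = 0.246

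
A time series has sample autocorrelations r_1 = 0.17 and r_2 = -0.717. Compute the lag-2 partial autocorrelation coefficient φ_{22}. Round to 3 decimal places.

-0.768

φ_{22} = (r_2 − r_1²) / (1 − r_1²)
r_1² = (0.17)² = 0.0289
Numerator = -0.717 − 0.0289 = -0.7459; denominator = 1 − 0.0289 = 0.9711
φ_{22} = -0.7459 / 0.9711 = -0.768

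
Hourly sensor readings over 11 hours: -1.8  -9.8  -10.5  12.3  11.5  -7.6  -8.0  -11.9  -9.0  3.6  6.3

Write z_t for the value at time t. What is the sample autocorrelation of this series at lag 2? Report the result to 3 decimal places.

Mean z̄ = (-1.8 − 9.8 − 10.5 + 12.3 + 11.5 − 7.6 − 8.0 − 11.9 − 9.0 + 3.6 + 6.3)/11 = -2.2636
Numerator Σ_{t=1}^{9}(z_t−z̄)(z_{t+2}−z̄) = -407.7345
Denominator Σ(z_t−z̄)² = 833.7255
r_2 = -407.7345 / 833.7255 = -0.489

-0.489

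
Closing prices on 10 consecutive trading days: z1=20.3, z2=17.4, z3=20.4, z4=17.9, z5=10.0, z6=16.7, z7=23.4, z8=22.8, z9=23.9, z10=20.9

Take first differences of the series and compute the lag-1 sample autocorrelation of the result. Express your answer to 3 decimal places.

-0.069

First differences Δz: -2.9, 3.0, -2.5, -7.9, 6.7, 6.7, -0.6, 1.1, -3.0
Mean of differences = 0.0667
Numerator Σ(Δz_t−Δz̄)(Δz_{t+1}−Δz̄) = -12.9078
Denominator Σ(Δz_t−Δz̄)² = 186.3800
r_1(Δz) = -12.9078 / 186.3800 = -0.069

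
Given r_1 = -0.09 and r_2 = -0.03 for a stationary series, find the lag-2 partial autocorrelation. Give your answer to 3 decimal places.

-0.038

φ_{22} = (r_2 − r_1²) / (1 − r_1²)
r_1² = (-0.09)² = 0.0081
Numerator = -0.03 − 0.0081 = -0.0381; denominator = 1 − 0.0081 = 0.9919
φ_{22} = -0.0381 / 0.9919 = -0.038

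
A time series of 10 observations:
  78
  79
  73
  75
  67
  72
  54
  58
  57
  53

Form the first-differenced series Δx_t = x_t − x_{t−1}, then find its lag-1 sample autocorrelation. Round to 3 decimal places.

First differences Δx: 1, -6, 2, -8, 5, -18, 4, -1, -4
Mean of differences = -2.7778
Numerator Σ(Δx_t−Δx̄)(Δx_{t+1}−Δx̄) = -304.8272
Denominator Σ(Δx_t−Δx̄)² = 417.5556
r_1(Δx) = -304.8272 / 417.5556 = -0.730

-0.730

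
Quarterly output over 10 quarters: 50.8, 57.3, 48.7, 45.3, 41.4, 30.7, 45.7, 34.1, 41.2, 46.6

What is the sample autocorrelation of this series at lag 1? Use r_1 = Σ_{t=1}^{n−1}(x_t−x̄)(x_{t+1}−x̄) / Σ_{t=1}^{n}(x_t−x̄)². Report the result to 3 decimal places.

Mean x̄ = (50.8 + 57.3 + 48.7 + 45.3 + 41.4 + 30.7 + 45.7 + 34.1 + 41.2 + 46.6)/10 = 44.1800
Numerator Σ_{t=1}^{9}(x_t−x̄)(x_{t+1}−x̄) = 172.5956
Denominator Σ(x_t−x̄)² = 545.7360
r_1 = 172.5956 / 545.7360 = 0.316

0.316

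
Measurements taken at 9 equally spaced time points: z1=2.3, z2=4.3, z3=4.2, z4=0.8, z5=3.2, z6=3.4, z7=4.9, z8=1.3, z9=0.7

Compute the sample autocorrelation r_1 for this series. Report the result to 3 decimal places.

-0.036

Mean z̄ = (2.3 + 4.3 + 4.2 + 0.8 + 3.2 + 3.4 + 4.9 + 1.3 + 0.7)/9 = 2.7889
Numerator Σ_{t=1}^{8}(z_t−z̄)(z_{t+1}−z̄) = -0.7223
Denominator Σ(z_t−z̄)² = 20.0489
r_1 = -0.7223 / 20.0489 = -0.036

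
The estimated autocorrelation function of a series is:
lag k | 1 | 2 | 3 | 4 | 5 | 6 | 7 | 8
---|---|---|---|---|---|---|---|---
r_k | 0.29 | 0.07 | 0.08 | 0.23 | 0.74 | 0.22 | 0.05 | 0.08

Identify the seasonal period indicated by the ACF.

The largest autocorrelation is r_5 = 0.74; the remaining lags stay at or below 0.29. The elevated value at lag 1 (0.29), dropping to 0.07 at lag 2, reflects decaying short-term dependence rather than seasonality.
The dominant spike at lag 5 indicates a seasonal period of 5.

5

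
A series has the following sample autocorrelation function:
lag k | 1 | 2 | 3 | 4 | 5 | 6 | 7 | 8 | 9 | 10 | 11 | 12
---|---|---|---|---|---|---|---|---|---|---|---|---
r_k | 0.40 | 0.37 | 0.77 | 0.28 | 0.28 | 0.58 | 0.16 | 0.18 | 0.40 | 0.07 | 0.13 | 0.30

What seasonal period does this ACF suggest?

3

The largest autocorrelation is r_3 = 0.77, with a weaker echo at lag 6 (0.58); the remaining lags stay at or below 0.40. The elevated value at lag 1 (0.40), dropping to 0.37 at lag 2, reflects decaying short-term dependence rather than seasonality.
The dominant spike at lag 3 indicates a seasonal period of 3.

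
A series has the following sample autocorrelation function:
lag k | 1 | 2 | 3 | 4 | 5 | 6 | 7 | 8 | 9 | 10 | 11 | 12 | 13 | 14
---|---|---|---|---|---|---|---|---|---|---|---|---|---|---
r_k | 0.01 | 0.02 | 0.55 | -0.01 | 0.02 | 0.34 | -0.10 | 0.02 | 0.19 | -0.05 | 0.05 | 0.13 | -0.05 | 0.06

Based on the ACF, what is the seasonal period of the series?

The largest autocorrelation is r_3 = 0.55, with weaker echoes at lags 6 (0.34) and 9 (0.19); the remaining lags stay at or below 0.13.
The dominant spike at lag 3 indicates a seasonal period of 3.

3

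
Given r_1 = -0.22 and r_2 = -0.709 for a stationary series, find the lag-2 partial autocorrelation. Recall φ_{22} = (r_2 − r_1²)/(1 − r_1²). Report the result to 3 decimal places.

φ_{22} = (r_2 − r_1²) / (1 − r_1²)
r_1² = (-0.22)² = 0.0484
Numerator = -0.709 − 0.0484 = -0.7574; denominator = 1 − 0.0484 = 0.9516
φ_{22} = -0.7574 / 0.9516 = -0.796

-0.796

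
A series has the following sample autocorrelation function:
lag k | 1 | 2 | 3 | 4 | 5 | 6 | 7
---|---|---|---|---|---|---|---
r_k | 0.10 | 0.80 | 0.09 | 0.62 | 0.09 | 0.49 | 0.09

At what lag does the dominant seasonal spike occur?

The largest autocorrelation is r_2 = 0.80, with weaker echoes at lags 4 (0.62) and 6 (0.49); the remaining lags stay at or below 0.10.
The dominant spike at lag 2 indicates a seasonal period of 2.

2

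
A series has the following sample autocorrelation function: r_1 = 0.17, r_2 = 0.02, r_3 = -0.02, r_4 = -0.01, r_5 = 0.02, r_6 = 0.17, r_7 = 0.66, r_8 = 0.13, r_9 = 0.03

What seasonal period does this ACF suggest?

7

The largest autocorrelation is r_7 = 0.66; the remaining lags stay at or below 0.17.
The dominant spike at lag 7 indicates a seasonal period of 7.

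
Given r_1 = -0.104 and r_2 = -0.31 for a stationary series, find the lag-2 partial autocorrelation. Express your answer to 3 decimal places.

-0.324

φ_{22} = (r_2 − r_1²) / (1 − r_1²)
r_1² = (-0.104)² = 0.010816
Numerator = -0.31 − 0.0108 = -0.3208; denominator = 1 − 0.0108 = 0.9892
φ_{22} = -0.3208 / 0.9892 = -0.324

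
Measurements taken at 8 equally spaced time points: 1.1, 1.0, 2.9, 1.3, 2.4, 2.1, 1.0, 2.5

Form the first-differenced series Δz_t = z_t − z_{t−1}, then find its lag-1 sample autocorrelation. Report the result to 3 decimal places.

First differences Δz: -0.1, 1.9, -1.6, 1.1, -0.3, -1.1, 1.5
Mean of differences = 0.2000
Numerator Σ(Δz_t−Δz̄)(Δz_{t+1}−Δz̄) = -6.6800
Denominator Σ(Δz_t−Δz̄)² = 10.6600
r_1(Δz) = -6.6800 / 10.6600 = -0.627

-0.627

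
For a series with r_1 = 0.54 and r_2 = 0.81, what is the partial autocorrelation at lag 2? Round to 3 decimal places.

φ_{22} = (r_2 − r_1²) / (1 − r_1²)
r_1² = (0.54)² = 0.2916
Numerator = 0.81 − 0.2916 = 0.5184; denominator = 1 − 0.2916 = 0.7084
φ_{22} = 0.5184 / 0.7084 = 0.732

0.732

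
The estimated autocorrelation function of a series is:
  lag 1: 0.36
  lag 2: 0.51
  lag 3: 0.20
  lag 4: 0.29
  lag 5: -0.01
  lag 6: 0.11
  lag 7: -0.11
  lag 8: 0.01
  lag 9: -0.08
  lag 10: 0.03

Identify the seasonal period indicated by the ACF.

2

The largest autocorrelation is r_2 = 0.51; the remaining lags stay at or below 0.36.
The dominant spike at lag 2 indicates a seasonal period of 2.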